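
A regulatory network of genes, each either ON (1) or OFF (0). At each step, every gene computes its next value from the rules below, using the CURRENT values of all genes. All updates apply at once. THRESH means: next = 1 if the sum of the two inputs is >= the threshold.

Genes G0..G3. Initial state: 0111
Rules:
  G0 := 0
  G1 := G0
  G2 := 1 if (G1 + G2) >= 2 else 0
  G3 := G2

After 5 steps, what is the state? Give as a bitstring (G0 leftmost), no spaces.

Step 1: G0=0(const) G1=G0=0 G2=(1+1>=2)=1 G3=G2=1 -> 0011
Step 2: G0=0(const) G1=G0=0 G2=(0+1>=2)=0 G3=G2=1 -> 0001
Step 3: G0=0(const) G1=G0=0 G2=(0+0>=2)=0 G3=G2=0 -> 0000
Step 4: G0=0(const) G1=G0=0 G2=(0+0>=2)=0 G3=G2=0 -> 0000
Step 5: G0=0(const) G1=G0=0 G2=(0+0>=2)=0 G3=G2=0 -> 0000

0000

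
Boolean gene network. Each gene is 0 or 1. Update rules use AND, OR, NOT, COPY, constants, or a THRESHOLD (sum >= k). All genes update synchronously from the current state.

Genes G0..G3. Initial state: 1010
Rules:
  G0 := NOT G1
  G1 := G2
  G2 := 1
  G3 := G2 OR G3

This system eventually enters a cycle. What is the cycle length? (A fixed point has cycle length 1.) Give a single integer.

Answer: 1

Derivation:
Step 0: 1010
Step 1: G0=NOT G1=NOT 0=1 G1=G2=1 G2=1(const) G3=G2|G3=1|0=1 -> 1111
Step 2: G0=NOT G1=NOT 1=0 G1=G2=1 G2=1(const) G3=G2|G3=1|1=1 -> 0111
Step 3: G0=NOT G1=NOT 1=0 G1=G2=1 G2=1(const) G3=G2|G3=1|1=1 -> 0111
State from step 3 equals state from step 2 -> cycle length 1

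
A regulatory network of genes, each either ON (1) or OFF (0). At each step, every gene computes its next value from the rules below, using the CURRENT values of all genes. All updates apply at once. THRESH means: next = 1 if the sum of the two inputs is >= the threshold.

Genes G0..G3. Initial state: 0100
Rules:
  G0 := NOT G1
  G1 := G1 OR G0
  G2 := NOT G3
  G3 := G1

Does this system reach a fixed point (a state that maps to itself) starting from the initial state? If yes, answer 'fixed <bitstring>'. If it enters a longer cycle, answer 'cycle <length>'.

Step 0: 0100
Step 1: G0=NOT G1=NOT 1=0 G1=G1|G0=1|0=1 G2=NOT G3=NOT 0=1 G3=G1=1 -> 0111
Step 2: G0=NOT G1=NOT 1=0 G1=G1|G0=1|0=1 G2=NOT G3=NOT 1=0 G3=G1=1 -> 0101
Step 3: G0=NOT G1=NOT 1=0 G1=G1|G0=1|0=1 G2=NOT G3=NOT 1=0 G3=G1=1 -> 0101
Fixed point reached at step 2: 0101

Answer: fixed 0101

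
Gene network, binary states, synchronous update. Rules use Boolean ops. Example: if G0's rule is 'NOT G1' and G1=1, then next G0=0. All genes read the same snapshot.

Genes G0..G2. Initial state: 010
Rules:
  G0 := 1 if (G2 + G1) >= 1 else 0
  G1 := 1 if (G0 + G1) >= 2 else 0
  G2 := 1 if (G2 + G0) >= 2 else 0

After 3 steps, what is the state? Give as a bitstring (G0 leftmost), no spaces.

Step 1: G0=(0+1>=1)=1 G1=(0+1>=2)=0 G2=(0+0>=2)=0 -> 100
Step 2: G0=(0+0>=1)=0 G1=(1+0>=2)=0 G2=(0+1>=2)=0 -> 000
Step 3: G0=(0+0>=1)=0 G1=(0+0>=2)=0 G2=(0+0>=2)=0 -> 000

000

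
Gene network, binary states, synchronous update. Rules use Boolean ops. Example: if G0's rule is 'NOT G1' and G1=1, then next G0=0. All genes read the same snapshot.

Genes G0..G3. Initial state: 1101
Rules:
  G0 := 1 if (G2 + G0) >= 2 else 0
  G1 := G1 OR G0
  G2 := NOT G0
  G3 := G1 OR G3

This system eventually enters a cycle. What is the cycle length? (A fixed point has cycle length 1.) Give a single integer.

Step 0: 1101
Step 1: G0=(0+1>=2)=0 G1=G1|G0=1|1=1 G2=NOT G0=NOT 1=0 G3=G1|G3=1|1=1 -> 0101
Step 2: G0=(0+0>=2)=0 G1=G1|G0=1|0=1 G2=NOT G0=NOT 0=1 G3=G1|G3=1|1=1 -> 0111
Step 3: G0=(1+0>=2)=0 G1=G1|G0=1|0=1 G2=NOT G0=NOT 0=1 G3=G1|G3=1|1=1 -> 0111
State from step 3 equals state from step 2 -> cycle length 1

Answer: 1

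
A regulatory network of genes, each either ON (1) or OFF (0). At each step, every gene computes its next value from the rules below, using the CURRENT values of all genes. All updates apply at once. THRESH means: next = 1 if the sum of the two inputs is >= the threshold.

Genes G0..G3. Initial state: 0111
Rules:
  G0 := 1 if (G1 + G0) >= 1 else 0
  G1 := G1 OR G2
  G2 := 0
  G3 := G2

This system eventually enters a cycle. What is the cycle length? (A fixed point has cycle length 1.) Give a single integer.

Step 0: 0111
Step 1: G0=(1+0>=1)=1 G1=G1|G2=1|1=1 G2=0(const) G3=G2=1 -> 1101
Step 2: G0=(1+1>=1)=1 G1=G1|G2=1|0=1 G2=0(const) G3=G2=0 -> 1100
Step 3: G0=(1+1>=1)=1 G1=G1|G2=1|0=1 G2=0(const) G3=G2=0 -> 1100
State from step 3 equals state from step 2 -> cycle length 1

Answer: 1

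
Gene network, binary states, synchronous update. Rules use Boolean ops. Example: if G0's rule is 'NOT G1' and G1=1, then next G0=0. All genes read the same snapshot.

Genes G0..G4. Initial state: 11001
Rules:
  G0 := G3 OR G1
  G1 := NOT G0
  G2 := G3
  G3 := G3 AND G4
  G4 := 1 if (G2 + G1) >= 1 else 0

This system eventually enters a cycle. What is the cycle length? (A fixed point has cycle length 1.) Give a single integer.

Step 0: 11001
Step 1: G0=G3|G1=0|1=1 G1=NOT G0=NOT 1=0 G2=G3=0 G3=G3&G4=0&1=0 G4=(0+1>=1)=1 -> 10001
Step 2: G0=G3|G1=0|0=0 G1=NOT G0=NOT 1=0 G2=G3=0 G3=G3&G4=0&1=0 G4=(0+0>=1)=0 -> 00000
Step 3: G0=G3|G1=0|0=0 G1=NOT G0=NOT 0=1 G2=G3=0 G3=G3&G4=0&0=0 G4=(0+0>=1)=0 -> 01000
Step 4: G0=G3|G1=0|1=1 G1=NOT G0=NOT 0=1 G2=G3=0 G3=G3&G4=0&0=0 G4=(0+1>=1)=1 -> 11001
State from step 4 equals state from step 0 -> cycle length 4

Answer: 4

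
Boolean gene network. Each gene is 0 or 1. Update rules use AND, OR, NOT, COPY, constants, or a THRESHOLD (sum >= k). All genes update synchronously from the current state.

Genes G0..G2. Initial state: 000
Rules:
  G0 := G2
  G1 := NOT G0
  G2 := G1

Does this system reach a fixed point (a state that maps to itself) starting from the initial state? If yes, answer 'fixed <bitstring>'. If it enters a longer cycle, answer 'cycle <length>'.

Answer: cycle 6

Derivation:
Step 0: 000
Step 1: G0=G2=0 G1=NOT G0=NOT 0=1 G2=G1=0 -> 010
Step 2: G0=G2=0 G1=NOT G0=NOT 0=1 G2=G1=1 -> 011
Step 3: G0=G2=1 G1=NOT G0=NOT 0=1 G2=G1=1 -> 111
Step 4: G0=G2=1 G1=NOT G0=NOT 1=0 G2=G1=1 -> 101
Step 5: G0=G2=1 G1=NOT G0=NOT 1=0 G2=G1=0 -> 100
Step 6: G0=G2=0 G1=NOT G0=NOT 1=0 G2=G1=0 -> 000
Cycle of length 6 starting at step 0 -> no fixed point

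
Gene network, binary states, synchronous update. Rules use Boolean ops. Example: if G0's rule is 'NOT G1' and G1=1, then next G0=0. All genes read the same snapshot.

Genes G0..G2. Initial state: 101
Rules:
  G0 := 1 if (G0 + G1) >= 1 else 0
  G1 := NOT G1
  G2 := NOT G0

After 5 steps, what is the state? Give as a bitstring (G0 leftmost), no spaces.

Step 1: G0=(1+0>=1)=1 G1=NOT G1=NOT 0=1 G2=NOT G0=NOT 1=0 -> 110
Step 2: G0=(1+1>=1)=1 G1=NOT G1=NOT 1=0 G2=NOT G0=NOT 1=0 -> 100
Step 3: G0=(1+0>=1)=1 G1=NOT G1=NOT 0=1 G2=NOT G0=NOT 1=0 -> 110
Step 4: G0=(1+1>=1)=1 G1=NOT G1=NOT 1=0 G2=NOT G0=NOT 1=0 -> 100
Step 5: G0=(1+0>=1)=1 G1=NOT G1=NOT 0=1 G2=NOT G0=NOT 1=0 -> 110

110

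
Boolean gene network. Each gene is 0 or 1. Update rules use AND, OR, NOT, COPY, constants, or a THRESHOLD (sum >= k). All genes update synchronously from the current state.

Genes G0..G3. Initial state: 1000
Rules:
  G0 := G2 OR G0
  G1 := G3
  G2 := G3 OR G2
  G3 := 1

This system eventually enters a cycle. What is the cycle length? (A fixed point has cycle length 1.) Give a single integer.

Step 0: 1000
Step 1: G0=G2|G0=0|1=1 G1=G3=0 G2=G3|G2=0|0=0 G3=1(const) -> 1001
Step 2: G0=G2|G0=0|1=1 G1=G3=1 G2=G3|G2=1|0=1 G3=1(const) -> 1111
Step 3: G0=G2|G0=1|1=1 G1=G3=1 G2=G3|G2=1|1=1 G3=1(const) -> 1111
State from step 3 equals state from step 2 -> cycle length 1

Answer: 1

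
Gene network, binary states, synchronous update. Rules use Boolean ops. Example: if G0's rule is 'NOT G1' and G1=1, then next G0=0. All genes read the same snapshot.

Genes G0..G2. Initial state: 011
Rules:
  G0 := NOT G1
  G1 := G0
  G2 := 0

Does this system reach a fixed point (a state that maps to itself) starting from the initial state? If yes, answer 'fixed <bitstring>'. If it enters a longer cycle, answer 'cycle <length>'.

Answer: cycle 4

Derivation:
Step 0: 011
Step 1: G0=NOT G1=NOT 1=0 G1=G0=0 G2=0(const) -> 000
Step 2: G0=NOT G1=NOT 0=1 G1=G0=0 G2=0(const) -> 100
Step 3: G0=NOT G1=NOT 0=1 G1=G0=1 G2=0(const) -> 110
Step 4: G0=NOT G1=NOT 1=0 G1=G0=1 G2=0(const) -> 010
Step 5: G0=NOT G1=NOT 1=0 G1=G0=0 G2=0(const) -> 000
Cycle of length 4 starting at step 1 -> no fixed point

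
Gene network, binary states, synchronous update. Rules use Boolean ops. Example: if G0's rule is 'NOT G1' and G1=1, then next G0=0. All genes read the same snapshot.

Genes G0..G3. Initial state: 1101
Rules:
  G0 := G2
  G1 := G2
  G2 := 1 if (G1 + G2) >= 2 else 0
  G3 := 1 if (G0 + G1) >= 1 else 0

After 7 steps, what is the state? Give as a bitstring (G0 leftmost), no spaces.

Step 1: G0=G2=0 G1=G2=0 G2=(1+0>=2)=0 G3=(1+1>=1)=1 -> 0001
Step 2: G0=G2=0 G1=G2=0 G2=(0+0>=2)=0 G3=(0+0>=1)=0 -> 0000
Step 3: G0=G2=0 G1=G2=0 G2=(0+0>=2)=0 G3=(0+0>=1)=0 -> 0000
Step 4: G0=G2=0 G1=G2=0 G2=(0+0>=2)=0 G3=(0+0>=1)=0 -> 0000
Step 5: G0=G2=0 G1=G2=0 G2=(0+0>=2)=0 G3=(0+0>=1)=0 -> 0000
Step 6: G0=G2=0 G1=G2=0 G2=(0+0>=2)=0 G3=(0+0>=1)=0 -> 0000
Step 7: G0=G2=0 G1=G2=0 G2=(0+0>=2)=0 G3=(0+0>=1)=0 -> 0000

0000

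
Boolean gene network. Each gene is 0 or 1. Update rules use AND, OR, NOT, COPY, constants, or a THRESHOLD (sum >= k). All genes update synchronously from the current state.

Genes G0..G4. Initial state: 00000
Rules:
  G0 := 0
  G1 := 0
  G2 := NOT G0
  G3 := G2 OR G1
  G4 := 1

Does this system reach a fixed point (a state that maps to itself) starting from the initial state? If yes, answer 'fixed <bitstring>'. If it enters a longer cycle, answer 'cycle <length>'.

Step 0: 00000
Step 1: G0=0(const) G1=0(const) G2=NOT G0=NOT 0=1 G3=G2|G1=0|0=0 G4=1(const) -> 00101
Step 2: G0=0(const) G1=0(const) G2=NOT G0=NOT 0=1 G3=G2|G1=1|0=1 G4=1(const) -> 00111
Step 3: G0=0(const) G1=0(const) G2=NOT G0=NOT 0=1 G3=G2|G1=1|0=1 G4=1(const) -> 00111
Fixed point reached at step 2: 00111

Answer: fixed 00111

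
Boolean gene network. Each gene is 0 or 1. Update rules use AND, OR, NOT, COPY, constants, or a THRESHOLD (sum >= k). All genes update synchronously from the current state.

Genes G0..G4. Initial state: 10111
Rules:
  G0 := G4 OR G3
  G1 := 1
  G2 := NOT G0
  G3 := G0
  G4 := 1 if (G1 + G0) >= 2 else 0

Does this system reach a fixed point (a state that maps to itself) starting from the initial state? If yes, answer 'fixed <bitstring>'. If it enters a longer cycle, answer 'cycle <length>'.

Answer: fixed 11011

Derivation:
Step 0: 10111
Step 1: G0=G4|G3=1|1=1 G1=1(const) G2=NOT G0=NOT 1=0 G3=G0=1 G4=(0+1>=2)=0 -> 11010
Step 2: G0=G4|G3=0|1=1 G1=1(const) G2=NOT G0=NOT 1=0 G3=G0=1 G4=(1+1>=2)=1 -> 11011
Step 3: G0=G4|G3=1|1=1 G1=1(const) G2=NOT G0=NOT 1=0 G3=G0=1 G4=(1+1>=2)=1 -> 11011
Fixed point reached at step 2: 11011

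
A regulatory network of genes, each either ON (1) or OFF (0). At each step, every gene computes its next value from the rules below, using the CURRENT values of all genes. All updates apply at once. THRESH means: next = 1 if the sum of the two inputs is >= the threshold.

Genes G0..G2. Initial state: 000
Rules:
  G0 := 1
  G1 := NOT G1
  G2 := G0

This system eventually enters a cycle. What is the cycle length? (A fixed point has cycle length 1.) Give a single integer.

Step 0: 000
Step 1: G0=1(const) G1=NOT G1=NOT 0=1 G2=G0=0 -> 110
Step 2: G0=1(const) G1=NOT G1=NOT 1=0 G2=G0=1 -> 101
Step 3: G0=1(const) G1=NOT G1=NOT 0=1 G2=G0=1 -> 111
Step 4: G0=1(const) G1=NOT G1=NOT 1=0 G2=G0=1 -> 101
State from step 4 equals state from step 2 -> cycle length 2

Answer: 2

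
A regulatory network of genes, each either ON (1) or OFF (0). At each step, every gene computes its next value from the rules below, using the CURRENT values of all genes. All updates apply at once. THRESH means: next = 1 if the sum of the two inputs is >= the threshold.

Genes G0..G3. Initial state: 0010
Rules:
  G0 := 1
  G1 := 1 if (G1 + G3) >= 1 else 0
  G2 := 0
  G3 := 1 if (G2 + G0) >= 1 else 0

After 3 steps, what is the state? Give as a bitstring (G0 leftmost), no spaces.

Step 1: G0=1(const) G1=(0+0>=1)=0 G2=0(const) G3=(1+0>=1)=1 -> 1001
Step 2: G0=1(const) G1=(0+1>=1)=1 G2=0(const) G3=(0+1>=1)=1 -> 1101
Step 3: G0=1(const) G1=(1+1>=1)=1 G2=0(const) G3=(0+1>=1)=1 -> 1101

1101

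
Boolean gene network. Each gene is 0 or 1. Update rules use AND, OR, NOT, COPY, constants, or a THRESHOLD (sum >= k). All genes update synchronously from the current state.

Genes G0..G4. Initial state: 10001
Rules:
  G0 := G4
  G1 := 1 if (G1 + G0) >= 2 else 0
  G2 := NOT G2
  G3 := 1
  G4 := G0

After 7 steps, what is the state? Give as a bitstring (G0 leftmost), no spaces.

Step 1: G0=G4=1 G1=(0+1>=2)=0 G2=NOT G2=NOT 0=1 G3=1(const) G4=G0=1 -> 10111
Step 2: G0=G4=1 G1=(0+1>=2)=0 G2=NOT G2=NOT 1=0 G3=1(const) G4=G0=1 -> 10011
Step 3: G0=G4=1 G1=(0+1>=2)=0 G2=NOT G2=NOT 0=1 G3=1(const) G4=G0=1 -> 10111
Step 4: G0=G4=1 G1=(0+1>=2)=0 G2=NOT G2=NOT 1=0 G3=1(const) G4=G0=1 -> 10011
Step 5: G0=G4=1 G1=(0+1>=2)=0 G2=NOT G2=NOT 0=1 G3=1(const) G4=G0=1 -> 10111
Step 6: G0=G4=1 G1=(0+1>=2)=0 G2=NOT G2=NOT 1=0 G3=1(const) G4=G0=1 -> 10011
Step 7: G0=G4=1 G1=(0+1>=2)=0 G2=NOT G2=NOT 0=1 G3=1(const) G4=G0=1 -> 10111

10111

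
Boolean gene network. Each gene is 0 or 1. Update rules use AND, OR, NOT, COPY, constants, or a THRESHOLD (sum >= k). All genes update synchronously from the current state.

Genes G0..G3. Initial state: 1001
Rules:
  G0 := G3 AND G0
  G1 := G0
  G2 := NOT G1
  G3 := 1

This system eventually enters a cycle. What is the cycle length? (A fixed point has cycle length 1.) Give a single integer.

Answer: 1

Derivation:
Step 0: 1001
Step 1: G0=G3&G0=1&1=1 G1=G0=1 G2=NOT G1=NOT 0=1 G3=1(const) -> 1111
Step 2: G0=G3&G0=1&1=1 G1=G0=1 G2=NOT G1=NOT 1=0 G3=1(const) -> 1101
Step 3: G0=G3&G0=1&1=1 G1=G0=1 G2=NOT G1=NOT 1=0 G3=1(const) -> 1101
State from step 3 equals state from step 2 -> cycle length 1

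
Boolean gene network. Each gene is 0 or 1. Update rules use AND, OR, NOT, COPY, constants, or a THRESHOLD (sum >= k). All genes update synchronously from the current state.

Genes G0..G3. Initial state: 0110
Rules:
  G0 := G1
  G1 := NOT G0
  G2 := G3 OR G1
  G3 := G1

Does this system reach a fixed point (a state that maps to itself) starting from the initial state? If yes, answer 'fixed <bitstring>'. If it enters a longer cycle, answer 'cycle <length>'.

Step 0: 0110
Step 1: G0=G1=1 G1=NOT G0=NOT 0=1 G2=G3|G1=0|1=1 G3=G1=1 -> 1111
Step 2: G0=G1=1 G1=NOT G0=NOT 1=0 G2=G3|G1=1|1=1 G3=G1=1 -> 1011
Step 3: G0=G1=0 G1=NOT G0=NOT 1=0 G2=G3|G1=1|0=1 G3=G1=0 -> 0010
Step 4: G0=G1=0 G1=NOT G0=NOT 0=1 G2=G3|G1=0|0=0 G3=G1=0 -> 0100
Step 5: G0=G1=1 G1=NOT G0=NOT 0=1 G2=G3|G1=0|1=1 G3=G1=1 -> 1111
Cycle of length 4 starting at step 1 -> no fixed point

Answer: cycle 4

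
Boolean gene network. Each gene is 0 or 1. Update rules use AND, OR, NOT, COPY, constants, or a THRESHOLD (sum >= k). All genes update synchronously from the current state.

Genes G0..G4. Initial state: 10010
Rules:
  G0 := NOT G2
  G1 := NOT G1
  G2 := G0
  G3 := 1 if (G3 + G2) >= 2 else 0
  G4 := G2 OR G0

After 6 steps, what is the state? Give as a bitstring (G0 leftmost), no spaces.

Step 1: G0=NOT G2=NOT 0=1 G1=NOT G1=NOT 0=1 G2=G0=1 G3=(1+0>=2)=0 G4=G2|G0=0|1=1 -> 11101
Step 2: G0=NOT G2=NOT 1=0 G1=NOT G1=NOT 1=0 G2=G0=1 G3=(0+1>=2)=0 G4=G2|G0=1|1=1 -> 00101
Step 3: G0=NOT G2=NOT 1=0 G1=NOT G1=NOT 0=1 G2=G0=0 G3=(0+1>=2)=0 G4=G2|G0=1|0=1 -> 01001
Step 4: G0=NOT G2=NOT 0=1 G1=NOT G1=NOT 1=0 G2=G0=0 G3=(0+0>=2)=0 G4=G2|G0=0|0=0 -> 10000
Step 5: G0=NOT G2=NOT 0=1 G1=NOT G1=NOT 0=1 G2=G0=1 G3=(0+0>=2)=0 G4=G2|G0=0|1=1 -> 11101
Step 6: G0=NOT G2=NOT 1=0 G1=NOT G1=NOT 1=0 G2=G0=1 G3=(0+1>=2)=0 G4=G2|G0=1|1=1 -> 00101

00101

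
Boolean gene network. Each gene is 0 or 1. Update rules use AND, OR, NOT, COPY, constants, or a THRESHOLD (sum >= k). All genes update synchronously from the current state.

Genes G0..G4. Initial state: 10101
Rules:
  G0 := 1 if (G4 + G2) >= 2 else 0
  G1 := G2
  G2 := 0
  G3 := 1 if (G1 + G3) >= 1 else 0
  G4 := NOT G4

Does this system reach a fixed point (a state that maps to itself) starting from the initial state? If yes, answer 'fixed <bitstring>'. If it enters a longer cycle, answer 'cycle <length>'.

Answer: cycle 2

Derivation:
Step 0: 10101
Step 1: G0=(1+1>=2)=1 G1=G2=1 G2=0(const) G3=(0+0>=1)=0 G4=NOT G4=NOT 1=0 -> 11000
Step 2: G0=(0+0>=2)=0 G1=G2=0 G2=0(const) G3=(1+0>=1)=1 G4=NOT G4=NOT 0=1 -> 00011
Step 3: G0=(1+0>=2)=0 G1=G2=0 G2=0(const) G3=(0+1>=1)=1 G4=NOT G4=NOT 1=0 -> 00010
Step 4: G0=(0+0>=2)=0 G1=G2=0 G2=0(const) G3=(0+1>=1)=1 G4=NOT G4=NOT 0=1 -> 00011
Cycle of length 2 starting at step 2 -> no fixed point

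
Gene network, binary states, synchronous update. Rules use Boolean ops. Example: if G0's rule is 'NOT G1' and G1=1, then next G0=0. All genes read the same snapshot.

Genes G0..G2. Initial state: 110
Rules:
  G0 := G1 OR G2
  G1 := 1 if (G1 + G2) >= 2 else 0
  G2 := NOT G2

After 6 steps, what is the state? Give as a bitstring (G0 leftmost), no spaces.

Step 1: G0=G1|G2=1|0=1 G1=(1+0>=2)=0 G2=NOT G2=NOT 0=1 -> 101
Step 2: G0=G1|G2=0|1=1 G1=(0+1>=2)=0 G2=NOT G2=NOT 1=0 -> 100
Step 3: G0=G1|G2=0|0=0 G1=(0+0>=2)=0 G2=NOT G2=NOT 0=1 -> 001
Step 4: G0=G1|G2=0|1=1 G1=(0+1>=2)=0 G2=NOT G2=NOT 1=0 -> 100
Step 5: G0=G1|G2=0|0=0 G1=(0+0>=2)=0 G2=NOT G2=NOT 0=1 -> 001
Step 6: G0=G1|G2=0|1=1 G1=(0+1>=2)=0 G2=NOT G2=NOT 1=0 -> 100

100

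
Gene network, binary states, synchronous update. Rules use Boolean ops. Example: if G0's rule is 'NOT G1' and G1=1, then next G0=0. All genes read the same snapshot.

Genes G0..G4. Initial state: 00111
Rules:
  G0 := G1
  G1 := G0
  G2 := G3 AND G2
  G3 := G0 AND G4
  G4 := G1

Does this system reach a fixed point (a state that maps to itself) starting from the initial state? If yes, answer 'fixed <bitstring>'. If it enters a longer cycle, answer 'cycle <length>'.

Answer: fixed 00000

Derivation:
Step 0: 00111
Step 1: G0=G1=0 G1=G0=0 G2=G3&G2=1&1=1 G3=G0&G4=0&1=0 G4=G1=0 -> 00100
Step 2: G0=G1=0 G1=G0=0 G2=G3&G2=0&1=0 G3=G0&G4=0&0=0 G4=G1=0 -> 00000
Step 3: G0=G1=0 G1=G0=0 G2=G3&G2=0&0=0 G3=G0&G4=0&0=0 G4=G1=0 -> 00000
Fixed point reached at step 2: 00000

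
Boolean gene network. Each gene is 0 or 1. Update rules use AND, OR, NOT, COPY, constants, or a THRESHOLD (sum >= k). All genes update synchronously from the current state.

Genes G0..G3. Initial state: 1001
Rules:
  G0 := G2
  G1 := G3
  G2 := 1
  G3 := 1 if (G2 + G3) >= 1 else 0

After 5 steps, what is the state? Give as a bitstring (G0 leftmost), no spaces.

Step 1: G0=G2=0 G1=G3=1 G2=1(const) G3=(0+1>=1)=1 -> 0111
Step 2: G0=G2=1 G1=G3=1 G2=1(const) G3=(1+1>=1)=1 -> 1111
Step 3: G0=G2=1 G1=G3=1 G2=1(const) G3=(1+1>=1)=1 -> 1111
Step 4: G0=G2=1 G1=G3=1 G2=1(const) G3=(1+1>=1)=1 -> 1111
Step 5: G0=G2=1 G1=G3=1 G2=1(const) G3=(1+1>=1)=1 -> 1111

1111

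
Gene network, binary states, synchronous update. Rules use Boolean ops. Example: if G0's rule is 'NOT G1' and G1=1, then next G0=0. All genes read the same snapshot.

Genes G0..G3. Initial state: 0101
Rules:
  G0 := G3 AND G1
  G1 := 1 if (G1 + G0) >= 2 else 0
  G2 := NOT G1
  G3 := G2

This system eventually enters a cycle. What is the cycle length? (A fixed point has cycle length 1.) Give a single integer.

Step 0: 0101
Step 1: G0=G3&G1=1&1=1 G1=(1+0>=2)=0 G2=NOT G1=NOT 1=0 G3=G2=0 -> 1000
Step 2: G0=G3&G1=0&0=0 G1=(0+1>=2)=0 G2=NOT G1=NOT 0=1 G3=G2=0 -> 0010
Step 3: G0=G3&G1=0&0=0 G1=(0+0>=2)=0 G2=NOT G1=NOT 0=1 G3=G2=1 -> 0011
Step 4: G0=G3&G1=1&0=0 G1=(0+0>=2)=0 G2=NOT G1=NOT 0=1 G3=G2=1 -> 0011
State from step 4 equals state from step 3 -> cycle length 1

Answer: 1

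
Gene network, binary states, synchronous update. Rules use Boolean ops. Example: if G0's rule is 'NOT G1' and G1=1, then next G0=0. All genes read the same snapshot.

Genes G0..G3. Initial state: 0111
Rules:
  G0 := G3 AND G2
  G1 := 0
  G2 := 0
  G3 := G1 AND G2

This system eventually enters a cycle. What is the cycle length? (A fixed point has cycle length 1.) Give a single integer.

Answer: 1

Derivation:
Step 0: 0111
Step 1: G0=G3&G2=1&1=1 G1=0(const) G2=0(const) G3=G1&G2=1&1=1 -> 1001
Step 2: G0=G3&G2=1&0=0 G1=0(const) G2=0(const) G3=G1&G2=0&0=0 -> 0000
Step 3: G0=G3&G2=0&0=0 G1=0(const) G2=0(const) G3=G1&G2=0&0=0 -> 0000
State from step 3 equals state from step 2 -> cycle length 1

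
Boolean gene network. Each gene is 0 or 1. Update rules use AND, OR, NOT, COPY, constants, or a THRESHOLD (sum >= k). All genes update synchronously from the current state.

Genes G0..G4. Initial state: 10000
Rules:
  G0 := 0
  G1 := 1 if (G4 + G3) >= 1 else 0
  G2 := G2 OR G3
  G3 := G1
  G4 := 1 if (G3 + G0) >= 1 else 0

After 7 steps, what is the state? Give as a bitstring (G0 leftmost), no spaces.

Step 1: G0=0(const) G1=(0+0>=1)=0 G2=G2|G3=0|0=0 G3=G1=0 G4=(0+1>=1)=1 -> 00001
Step 2: G0=0(const) G1=(1+0>=1)=1 G2=G2|G3=0|0=0 G3=G1=0 G4=(0+0>=1)=0 -> 01000
Step 3: G0=0(const) G1=(0+0>=1)=0 G2=G2|G3=0|0=0 G3=G1=1 G4=(0+0>=1)=0 -> 00010
Step 4: G0=0(const) G1=(0+1>=1)=1 G2=G2|G3=0|1=1 G3=G1=0 G4=(1+0>=1)=1 -> 01101
Step 5: G0=0(const) G1=(1+0>=1)=1 G2=G2|G3=1|0=1 G3=G1=1 G4=(0+0>=1)=0 -> 01110
Step 6: G0=0(const) G1=(0+1>=1)=1 G2=G2|G3=1|1=1 G3=G1=1 G4=(1+0>=1)=1 -> 01111
Step 7: G0=0(const) G1=(1+1>=1)=1 G2=G2|G3=1|1=1 G3=G1=1 G4=(1+0>=1)=1 -> 01111

01111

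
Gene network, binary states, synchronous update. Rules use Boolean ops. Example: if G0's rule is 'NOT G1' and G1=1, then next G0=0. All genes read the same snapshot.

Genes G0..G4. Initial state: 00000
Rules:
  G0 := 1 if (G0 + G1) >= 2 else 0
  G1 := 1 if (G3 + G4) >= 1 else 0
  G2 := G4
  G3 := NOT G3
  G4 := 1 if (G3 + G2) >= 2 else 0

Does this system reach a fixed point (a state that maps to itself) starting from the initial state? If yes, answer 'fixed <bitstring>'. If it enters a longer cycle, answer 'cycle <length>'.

Answer: cycle 2

Derivation:
Step 0: 00000
Step 1: G0=(0+0>=2)=0 G1=(0+0>=1)=0 G2=G4=0 G3=NOT G3=NOT 0=1 G4=(0+0>=2)=0 -> 00010
Step 2: G0=(0+0>=2)=0 G1=(1+0>=1)=1 G2=G4=0 G3=NOT G3=NOT 1=0 G4=(1+0>=2)=0 -> 01000
Step 3: G0=(0+1>=2)=0 G1=(0+0>=1)=0 G2=G4=0 G3=NOT G3=NOT 0=1 G4=(0+0>=2)=0 -> 00010
Cycle of length 2 starting at step 1 -> no fixed point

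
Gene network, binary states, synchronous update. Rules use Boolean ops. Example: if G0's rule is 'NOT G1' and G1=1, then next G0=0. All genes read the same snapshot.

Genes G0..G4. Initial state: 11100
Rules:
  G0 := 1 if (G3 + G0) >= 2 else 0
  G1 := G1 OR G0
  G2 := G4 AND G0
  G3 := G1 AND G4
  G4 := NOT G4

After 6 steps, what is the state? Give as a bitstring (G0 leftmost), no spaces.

Step 1: G0=(0+1>=2)=0 G1=G1|G0=1|1=1 G2=G4&G0=0&1=0 G3=G1&G4=1&0=0 G4=NOT G4=NOT 0=1 -> 01001
Step 2: G0=(0+0>=2)=0 G1=G1|G0=1|0=1 G2=G4&G0=1&0=0 G3=G1&G4=1&1=1 G4=NOT G4=NOT 1=0 -> 01010
Step 3: G0=(1+0>=2)=0 G1=G1|G0=1|0=1 G2=G4&G0=0&0=0 G3=G1&G4=1&0=0 G4=NOT G4=NOT 0=1 -> 01001
Step 4: G0=(0+0>=2)=0 G1=G1|G0=1|0=1 G2=G4&G0=1&0=0 G3=G1&G4=1&1=1 G4=NOT G4=NOT 1=0 -> 01010
Step 5: G0=(1+0>=2)=0 G1=G1|G0=1|0=1 G2=G4&G0=0&0=0 G3=G1&G4=1&0=0 G4=NOT G4=NOT 0=1 -> 01001
Step 6: G0=(0+0>=2)=0 G1=G1|G0=1|0=1 G2=G4&G0=1&0=0 G3=G1&G4=1&1=1 G4=NOT G4=NOT 1=0 -> 01010

01010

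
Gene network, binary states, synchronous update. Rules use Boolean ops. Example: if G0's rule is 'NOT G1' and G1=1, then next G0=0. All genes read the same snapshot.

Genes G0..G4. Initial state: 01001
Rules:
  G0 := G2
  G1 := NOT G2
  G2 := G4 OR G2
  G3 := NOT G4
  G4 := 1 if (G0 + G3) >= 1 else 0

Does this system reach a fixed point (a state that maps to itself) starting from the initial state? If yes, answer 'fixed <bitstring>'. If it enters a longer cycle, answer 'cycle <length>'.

Step 0: 01001
Step 1: G0=G2=0 G1=NOT G2=NOT 0=1 G2=G4|G2=1|0=1 G3=NOT G4=NOT 1=0 G4=(0+0>=1)=0 -> 01100
Step 2: G0=G2=1 G1=NOT G2=NOT 1=0 G2=G4|G2=0|1=1 G3=NOT G4=NOT 0=1 G4=(0+0>=1)=0 -> 10110
Step 3: G0=G2=1 G1=NOT G2=NOT 1=0 G2=G4|G2=0|1=1 G3=NOT G4=NOT 0=1 G4=(1+1>=1)=1 -> 10111
Step 4: G0=G2=1 G1=NOT G2=NOT 1=0 G2=G4|G2=1|1=1 G3=NOT G4=NOT 1=0 G4=(1+1>=1)=1 -> 10101
Step 5: G0=G2=1 G1=NOT G2=NOT 1=0 G2=G4|G2=1|1=1 G3=NOT G4=NOT 1=0 G4=(1+0>=1)=1 -> 10101
Fixed point reached at step 4: 10101

Answer: fixed 10101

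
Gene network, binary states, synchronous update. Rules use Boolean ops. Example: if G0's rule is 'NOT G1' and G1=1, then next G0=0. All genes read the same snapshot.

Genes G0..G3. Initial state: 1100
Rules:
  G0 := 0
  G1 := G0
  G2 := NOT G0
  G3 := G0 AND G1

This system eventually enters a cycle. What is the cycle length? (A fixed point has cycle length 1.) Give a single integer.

Answer: 1

Derivation:
Step 0: 1100
Step 1: G0=0(const) G1=G0=1 G2=NOT G0=NOT 1=0 G3=G0&G1=1&1=1 -> 0101
Step 2: G0=0(const) G1=G0=0 G2=NOT G0=NOT 0=1 G3=G0&G1=0&1=0 -> 0010
Step 3: G0=0(const) G1=G0=0 G2=NOT G0=NOT 0=1 G3=G0&G1=0&0=0 -> 0010
State from step 3 equals state from step 2 -> cycle length 1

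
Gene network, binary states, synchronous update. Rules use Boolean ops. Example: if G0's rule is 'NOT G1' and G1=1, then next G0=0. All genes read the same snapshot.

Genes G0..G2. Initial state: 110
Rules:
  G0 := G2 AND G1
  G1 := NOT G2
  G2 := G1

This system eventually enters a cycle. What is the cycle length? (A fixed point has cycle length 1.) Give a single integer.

Step 0: 110
Step 1: G0=G2&G1=0&1=0 G1=NOT G2=NOT 0=1 G2=G1=1 -> 011
Step 2: G0=G2&G1=1&1=1 G1=NOT G2=NOT 1=0 G2=G1=1 -> 101
Step 3: G0=G2&G1=1&0=0 G1=NOT G2=NOT 1=0 G2=G1=0 -> 000
Step 4: G0=G2&G1=0&0=0 G1=NOT G2=NOT 0=1 G2=G1=0 -> 010
Step 5: G0=G2&G1=0&1=0 G1=NOT G2=NOT 0=1 G2=G1=1 -> 011
State from step 5 equals state from step 1 -> cycle length 4

Answer: 4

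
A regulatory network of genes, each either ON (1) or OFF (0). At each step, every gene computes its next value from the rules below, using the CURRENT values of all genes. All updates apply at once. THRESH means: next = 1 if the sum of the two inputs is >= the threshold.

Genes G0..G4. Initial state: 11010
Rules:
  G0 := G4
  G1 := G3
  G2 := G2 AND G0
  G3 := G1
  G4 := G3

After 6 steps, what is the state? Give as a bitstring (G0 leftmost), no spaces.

Step 1: G0=G4=0 G1=G3=1 G2=G2&G0=0&1=0 G3=G1=1 G4=G3=1 -> 01011
Step 2: G0=G4=1 G1=G3=1 G2=G2&G0=0&0=0 G3=G1=1 G4=G3=1 -> 11011
Step 3: G0=G4=1 G1=G3=1 G2=G2&G0=0&1=0 G3=G1=1 G4=G3=1 -> 11011
Step 4: G0=G4=1 G1=G3=1 G2=G2&G0=0&1=0 G3=G1=1 G4=G3=1 -> 11011
Step 5: G0=G4=1 G1=G3=1 G2=G2&G0=0&1=0 G3=G1=1 G4=G3=1 -> 11011
Step 6: G0=G4=1 G1=G3=1 G2=G2&G0=0&1=0 G3=G1=1 G4=G3=1 -> 11011

11011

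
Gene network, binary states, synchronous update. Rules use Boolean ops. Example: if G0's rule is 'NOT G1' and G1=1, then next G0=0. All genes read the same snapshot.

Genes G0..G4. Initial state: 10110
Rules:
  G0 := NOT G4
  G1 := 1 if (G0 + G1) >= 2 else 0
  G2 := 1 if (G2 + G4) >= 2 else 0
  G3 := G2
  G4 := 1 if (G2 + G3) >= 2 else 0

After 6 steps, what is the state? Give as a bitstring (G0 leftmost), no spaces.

Step 1: G0=NOT G4=NOT 0=1 G1=(1+0>=2)=0 G2=(1+0>=2)=0 G3=G2=1 G4=(1+1>=2)=1 -> 10011
Step 2: G0=NOT G4=NOT 1=0 G1=(1+0>=2)=0 G2=(0+1>=2)=0 G3=G2=0 G4=(0+1>=2)=0 -> 00000
Step 3: G0=NOT G4=NOT 0=1 G1=(0+0>=2)=0 G2=(0+0>=2)=0 G3=G2=0 G4=(0+0>=2)=0 -> 10000
Step 4: G0=NOT G4=NOT 0=1 G1=(1+0>=2)=0 G2=(0+0>=2)=0 G3=G2=0 G4=(0+0>=2)=0 -> 10000
Step 5: G0=NOT G4=NOT 0=1 G1=(1+0>=2)=0 G2=(0+0>=2)=0 G3=G2=0 G4=(0+0>=2)=0 -> 10000
Step 6: G0=NOT G4=NOT 0=1 G1=(1+0>=2)=0 G2=(0+0>=2)=0 G3=G2=0 G4=(0+0>=2)=0 -> 10000

10000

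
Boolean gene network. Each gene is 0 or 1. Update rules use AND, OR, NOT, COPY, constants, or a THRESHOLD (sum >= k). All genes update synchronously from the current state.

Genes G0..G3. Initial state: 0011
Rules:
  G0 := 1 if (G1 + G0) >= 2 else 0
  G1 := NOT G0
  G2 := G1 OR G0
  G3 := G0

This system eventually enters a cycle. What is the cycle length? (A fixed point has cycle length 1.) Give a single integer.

Answer: 1

Derivation:
Step 0: 0011
Step 1: G0=(0+0>=2)=0 G1=NOT G0=NOT 0=1 G2=G1|G0=0|0=0 G3=G0=0 -> 0100
Step 2: G0=(1+0>=2)=0 G1=NOT G0=NOT 0=1 G2=G1|G0=1|0=1 G3=G0=0 -> 0110
Step 3: G0=(1+0>=2)=0 G1=NOT G0=NOT 0=1 G2=G1|G0=1|0=1 G3=G0=0 -> 0110
State from step 3 equals state from step 2 -> cycle length 1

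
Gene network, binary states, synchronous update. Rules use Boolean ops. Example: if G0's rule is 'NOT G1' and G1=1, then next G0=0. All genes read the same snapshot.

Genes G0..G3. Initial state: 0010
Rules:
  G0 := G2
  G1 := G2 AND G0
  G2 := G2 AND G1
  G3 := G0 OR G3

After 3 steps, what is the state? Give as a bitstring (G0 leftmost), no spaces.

Step 1: G0=G2=1 G1=G2&G0=1&0=0 G2=G2&G1=1&0=0 G3=G0|G3=0|0=0 -> 1000
Step 2: G0=G2=0 G1=G2&G0=0&1=0 G2=G2&G1=0&0=0 G3=G0|G3=1|0=1 -> 0001
Step 3: G0=G2=0 G1=G2&G0=0&0=0 G2=G2&G1=0&0=0 G3=G0|G3=0|1=1 -> 0001

0001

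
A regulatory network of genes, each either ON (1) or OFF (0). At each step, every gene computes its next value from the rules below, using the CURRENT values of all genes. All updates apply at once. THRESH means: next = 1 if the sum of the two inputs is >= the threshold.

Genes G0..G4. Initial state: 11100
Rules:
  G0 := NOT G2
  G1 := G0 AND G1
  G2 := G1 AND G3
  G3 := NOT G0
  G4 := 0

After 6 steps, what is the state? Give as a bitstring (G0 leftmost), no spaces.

Step 1: G0=NOT G2=NOT 1=0 G1=G0&G1=1&1=1 G2=G1&G3=1&0=0 G3=NOT G0=NOT 1=0 G4=0(const) -> 01000
Step 2: G0=NOT G2=NOT 0=1 G1=G0&G1=0&1=0 G2=G1&G3=1&0=0 G3=NOT G0=NOT 0=1 G4=0(const) -> 10010
Step 3: G0=NOT G2=NOT 0=1 G1=G0&G1=1&0=0 G2=G1&G3=0&1=0 G3=NOT G0=NOT 1=0 G4=0(const) -> 10000
Step 4: G0=NOT G2=NOT 0=1 G1=G0&G1=1&0=0 G2=G1&G3=0&0=0 G3=NOT G0=NOT 1=0 G4=0(const) -> 10000
Step 5: G0=NOT G2=NOT 0=1 G1=G0&G1=1&0=0 G2=G1&G3=0&0=0 G3=NOT G0=NOT 1=0 G4=0(const) -> 10000
Step 6: G0=NOT G2=NOT 0=1 G1=G0&G1=1&0=0 G2=G1&G3=0&0=0 G3=NOT G0=NOT 1=0 G4=0(const) -> 10000

10000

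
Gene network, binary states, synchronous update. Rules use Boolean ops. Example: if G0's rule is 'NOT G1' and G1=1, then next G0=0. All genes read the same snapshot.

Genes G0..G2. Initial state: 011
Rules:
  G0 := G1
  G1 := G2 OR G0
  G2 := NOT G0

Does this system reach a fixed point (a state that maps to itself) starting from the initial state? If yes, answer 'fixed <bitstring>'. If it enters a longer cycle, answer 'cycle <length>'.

Answer: fixed 110

Derivation:
Step 0: 011
Step 1: G0=G1=1 G1=G2|G0=1|0=1 G2=NOT G0=NOT 0=1 -> 111
Step 2: G0=G1=1 G1=G2|G0=1|1=1 G2=NOT G0=NOT 1=0 -> 110
Step 3: G0=G1=1 G1=G2|G0=0|1=1 G2=NOT G0=NOT 1=0 -> 110
Fixed point reached at step 2: 110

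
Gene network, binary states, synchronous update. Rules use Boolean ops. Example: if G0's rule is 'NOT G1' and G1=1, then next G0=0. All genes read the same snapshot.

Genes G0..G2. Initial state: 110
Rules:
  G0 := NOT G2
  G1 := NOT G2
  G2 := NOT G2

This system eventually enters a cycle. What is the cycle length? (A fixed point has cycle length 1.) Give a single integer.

Step 0: 110
Step 1: G0=NOT G2=NOT 0=1 G1=NOT G2=NOT 0=1 G2=NOT G2=NOT 0=1 -> 111
Step 2: G0=NOT G2=NOT 1=0 G1=NOT G2=NOT 1=0 G2=NOT G2=NOT 1=0 -> 000
Step 3: G0=NOT G2=NOT 0=1 G1=NOT G2=NOT 0=1 G2=NOT G2=NOT 0=1 -> 111
State from step 3 equals state from step 1 -> cycle length 2

Answer: 2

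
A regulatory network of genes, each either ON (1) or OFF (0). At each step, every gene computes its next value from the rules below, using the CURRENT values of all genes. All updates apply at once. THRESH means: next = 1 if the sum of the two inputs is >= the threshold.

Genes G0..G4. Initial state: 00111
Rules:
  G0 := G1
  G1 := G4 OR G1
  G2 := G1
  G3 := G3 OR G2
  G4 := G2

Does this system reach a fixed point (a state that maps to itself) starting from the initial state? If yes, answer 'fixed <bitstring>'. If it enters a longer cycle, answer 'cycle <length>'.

Answer: fixed 11111

Derivation:
Step 0: 00111
Step 1: G0=G1=0 G1=G4|G1=1|0=1 G2=G1=0 G3=G3|G2=1|1=1 G4=G2=1 -> 01011
Step 2: G0=G1=1 G1=G4|G1=1|1=1 G2=G1=1 G3=G3|G2=1|0=1 G4=G2=0 -> 11110
Step 3: G0=G1=1 G1=G4|G1=0|1=1 G2=G1=1 G3=G3|G2=1|1=1 G4=G2=1 -> 11111
Step 4: G0=G1=1 G1=G4|G1=1|1=1 G2=G1=1 G3=G3|G2=1|1=1 G4=G2=1 -> 11111
Fixed point reached at step 3: 11111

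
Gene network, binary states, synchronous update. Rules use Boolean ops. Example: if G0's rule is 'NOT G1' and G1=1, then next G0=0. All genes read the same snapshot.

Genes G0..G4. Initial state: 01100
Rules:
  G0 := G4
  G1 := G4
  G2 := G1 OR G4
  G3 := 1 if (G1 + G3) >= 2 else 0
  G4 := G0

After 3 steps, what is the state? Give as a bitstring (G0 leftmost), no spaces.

Step 1: G0=G4=0 G1=G4=0 G2=G1|G4=1|0=1 G3=(1+0>=2)=0 G4=G0=0 -> 00100
Step 2: G0=G4=0 G1=G4=0 G2=G1|G4=0|0=0 G3=(0+0>=2)=0 G4=G0=0 -> 00000
Step 3: G0=G4=0 G1=G4=0 G2=G1|G4=0|0=0 G3=(0+0>=2)=0 G4=G0=0 -> 00000

00000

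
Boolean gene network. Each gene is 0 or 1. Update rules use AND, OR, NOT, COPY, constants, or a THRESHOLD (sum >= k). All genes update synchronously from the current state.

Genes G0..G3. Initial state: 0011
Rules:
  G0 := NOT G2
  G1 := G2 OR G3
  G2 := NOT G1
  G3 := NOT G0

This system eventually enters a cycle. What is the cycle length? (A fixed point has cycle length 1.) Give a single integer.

Step 0: 0011
Step 1: G0=NOT G2=NOT 1=0 G1=G2|G3=1|1=1 G2=NOT G1=NOT 0=1 G3=NOT G0=NOT 0=1 -> 0111
Step 2: G0=NOT G2=NOT 1=0 G1=G2|G3=1|1=1 G2=NOT G1=NOT 1=0 G3=NOT G0=NOT 0=1 -> 0101
Step 3: G0=NOT G2=NOT 0=1 G1=G2|G3=0|1=1 G2=NOT G1=NOT 1=0 G3=NOT G0=NOT 0=1 -> 1101
Step 4: G0=NOT G2=NOT 0=1 G1=G2|G3=0|1=1 G2=NOT G1=NOT 1=0 G3=NOT G0=NOT 1=0 -> 1100
Step 5: G0=NOT G2=NOT 0=1 G1=G2|G3=0|0=0 G2=NOT G1=NOT 1=0 G3=NOT G0=NOT 1=0 -> 1000
Step 6: G0=NOT G2=NOT 0=1 G1=G2|G3=0|0=0 G2=NOT G1=NOT 0=1 G3=NOT G0=NOT 1=0 -> 1010
Step 7: G0=NOT G2=NOT 1=0 G1=G2|G3=1|0=1 G2=NOT G1=NOT 0=1 G3=NOT G0=NOT 1=0 -> 0110
Step 8: G0=NOT G2=NOT 1=0 G1=G2|G3=1|0=1 G2=NOT G1=NOT 1=0 G3=NOT G0=NOT 0=1 -> 0101
State from step 8 equals state from step 2 -> cycle length 6

Answer: 6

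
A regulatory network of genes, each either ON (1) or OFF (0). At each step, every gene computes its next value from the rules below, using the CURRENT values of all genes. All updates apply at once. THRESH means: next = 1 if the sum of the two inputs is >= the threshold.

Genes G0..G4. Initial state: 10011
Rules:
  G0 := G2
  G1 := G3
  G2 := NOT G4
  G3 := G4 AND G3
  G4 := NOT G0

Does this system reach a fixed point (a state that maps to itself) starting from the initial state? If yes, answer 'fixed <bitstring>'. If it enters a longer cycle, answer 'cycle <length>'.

Step 0: 10011
Step 1: G0=G2=0 G1=G3=1 G2=NOT G4=NOT 1=0 G3=G4&G3=1&1=1 G4=NOT G0=NOT 1=0 -> 01010
Step 2: G0=G2=0 G1=G3=1 G2=NOT G4=NOT 0=1 G3=G4&G3=0&1=0 G4=NOT G0=NOT 0=1 -> 01101
Step 3: G0=G2=1 G1=G3=0 G2=NOT G4=NOT 1=0 G3=G4&G3=1&0=0 G4=NOT G0=NOT 0=1 -> 10001
Step 4: G0=G2=0 G1=G3=0 G2=NOT G4=NOT 1=0 G3=G4&G3=1&0=0 G4=NOT G0=NOT 1=0 -> 00000
Step 5: G0=G2=0 G1=G3=0 G2=NOT G4=NOT 0=1 G3=G4&G3=0&0=0 G4=NOT G0=NOT 0=1 -> 00101
Step 6: G0=G2=1 G1=G3=0 G2=NOT G4=NOT 1=0 G3=G4&G3=1&0=0 G4=NOT G0=NOT 0=1 -> 10001
Cycle of length 3 starting at step 3 -> no fixed point

Answer: cycle 3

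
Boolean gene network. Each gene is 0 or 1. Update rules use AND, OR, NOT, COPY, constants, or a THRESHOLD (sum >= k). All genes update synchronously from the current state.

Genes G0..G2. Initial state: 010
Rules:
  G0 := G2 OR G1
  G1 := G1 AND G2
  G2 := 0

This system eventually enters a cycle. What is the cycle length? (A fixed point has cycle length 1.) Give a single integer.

Step 0: 010
Step 1: G0=G2|G1=0|1=1 G1=G1&G2=1&0=0 G2=0(const) -> 100
Step 2: G0=G2|G1=0|0=0 G1=G1&G2=0&0=0 G2=0(const) -> 000
Step 3: G0=G2|G1=0|0=0 G1=G1&G2=0&0=0 G2=0(const) -> 000
State from step 3 equals state from step 2 -> cycle length 1

Answer: 1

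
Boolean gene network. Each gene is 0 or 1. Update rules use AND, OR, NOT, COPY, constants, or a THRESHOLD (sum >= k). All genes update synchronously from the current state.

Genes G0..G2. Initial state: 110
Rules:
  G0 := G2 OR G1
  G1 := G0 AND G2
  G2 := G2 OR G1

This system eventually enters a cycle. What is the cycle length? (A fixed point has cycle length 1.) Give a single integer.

Step 0: 110
Step 1: G0=G2|G1=0|1=1 G1=G0&G2=1&0=0 G2=G2|G1=0|1=1 -> 101
Step 2: G0=G2|G1=1|0=1 G1=G0&G2=1&1=1 G2=G2|G1=1|0=1 -> 111
Step 3: G0=G2|G1=1|1=1 G1=G0&G2=1&1=1 G2=G2|G1=1|1=1 -> 111
State from step 3 equals state from step 2 -> cycle length 1

Answer: 1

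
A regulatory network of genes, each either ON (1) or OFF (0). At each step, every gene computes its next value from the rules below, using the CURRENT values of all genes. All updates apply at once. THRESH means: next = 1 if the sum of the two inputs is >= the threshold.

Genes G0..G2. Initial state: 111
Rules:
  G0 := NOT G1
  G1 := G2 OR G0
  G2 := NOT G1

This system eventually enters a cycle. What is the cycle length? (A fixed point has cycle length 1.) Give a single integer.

Answer: 4

Derivation:
Step 0: 111
Step 1: G0=NOT G1=NOT 1=0 G1=G2|G0=1|1=1 G2=NOT G1=NOT 1=0 -> 010
Step 2: G0=NOT G1=NOT 1=0 G1=G2|G0=0|0=0 G2=NOT G1=NOT 1=0 -> 000
Step 3: G0=NOT G1=NOT 0=1 G1=G2|G0=0|0=0 G2=NOT G1=NOT 0=1 -> 101
Step 4: G0=NOT G1=NOT 0=1 G1=G2|G0=1|1=1 G2=NOT G1=NOT 0=1 -> 111
State from step 4 equals state from step 0 -> cycle length 4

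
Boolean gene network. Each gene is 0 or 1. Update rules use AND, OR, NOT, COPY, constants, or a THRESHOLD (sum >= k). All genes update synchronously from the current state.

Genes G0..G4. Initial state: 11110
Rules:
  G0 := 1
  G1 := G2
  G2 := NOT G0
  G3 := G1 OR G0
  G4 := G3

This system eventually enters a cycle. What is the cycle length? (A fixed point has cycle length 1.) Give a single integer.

Answer: 1

Derivation:
Step 0: 11110
Step 1: G0=1(const) G1=G2=1 G2=NOT G0=NOT 1=0 G3=G1|G0=1|1=1 G4=G3=1 -> 11011
Step 2: G0=1(const) G1=G2=0 G2=NOT G0=NOT 1=0 G3=G1|G0=1|1=1 G4=G3=1 -> 10011
Step 3: G0=1(const) G1=G2=0 G2=NOT G0=NOT 1=0 G3=G1|G0=0|1=1 G4=G3=1 -> 10011
State from step 3 equals state from step 2 -> cycle length 1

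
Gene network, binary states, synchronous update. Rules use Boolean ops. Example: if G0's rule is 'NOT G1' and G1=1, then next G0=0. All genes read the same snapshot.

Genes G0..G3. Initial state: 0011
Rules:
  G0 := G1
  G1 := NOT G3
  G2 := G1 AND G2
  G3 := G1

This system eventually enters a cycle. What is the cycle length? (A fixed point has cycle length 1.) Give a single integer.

Step 0: 0011
Step 1: G0=G1=0 G1=NOT G3=NOT 1=0 G2=G1&G2=0&1=0 G3=G1=0 -> 0000
Step 2: G0=G1=0 G1=NOT G3=NOT 0=1 G2=G1&G2=0&0=0 G3=G1=0 -> 0100
Step 3: G0=G1=1 G1=NOT G3=NOT 0=1 G2=G1&G2=1&0=0 G3=G1=1 -> 1101
Step 4: G0=G1=1 G1=NOT G3=NOT 1=0 G2=G1&G2=1&0=0 G3=G1=1 -> 1001
Step 5: G0=G1=0 G1=NOT G3=NOT 1=0 G2=G1&G2=0&0=0 G3=G1=0 -> 0000
State from step 5 equals state from step 1 -> cycle length 4

Answer: 4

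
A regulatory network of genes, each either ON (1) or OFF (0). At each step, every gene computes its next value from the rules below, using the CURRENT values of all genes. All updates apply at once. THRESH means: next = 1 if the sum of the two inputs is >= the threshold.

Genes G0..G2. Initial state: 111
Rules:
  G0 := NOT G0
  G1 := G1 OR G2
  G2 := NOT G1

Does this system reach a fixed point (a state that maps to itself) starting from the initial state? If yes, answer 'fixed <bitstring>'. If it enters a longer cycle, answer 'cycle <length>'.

Answer: cycle 2

Derivation:
Step 0: 111
Step 1: G0=NOT G0=NOT 1=0 G1=G1|G2=1|1=1 G2=NOT G1=NOT 1=0 -> 010
Step 2: G0=NOT G0=NOT 0=1 G1=G1|G2=1|0=1 G2=NOT G1=NOT 1=0 -> 110
Step 3: G0=NOT G0=NOT 1=0 G1=G1|G2=1|0=1 G2=NOT G1=NOT 1=0 -> 010
Cycle of length 2 starting at step 1 -> no fixed point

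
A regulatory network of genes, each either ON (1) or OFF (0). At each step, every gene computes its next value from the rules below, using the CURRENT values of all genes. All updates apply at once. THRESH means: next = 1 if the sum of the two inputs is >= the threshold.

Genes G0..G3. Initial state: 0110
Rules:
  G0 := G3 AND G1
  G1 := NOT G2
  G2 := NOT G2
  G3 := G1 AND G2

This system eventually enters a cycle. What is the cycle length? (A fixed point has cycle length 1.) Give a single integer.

Step 0: 0110
Step 1: G0=G3&G1=0&1=0 G1=NOT G2=NOT 1=0 G2=NOT G2=NOT 1=0 G3=G1&G2=1&1=1 -> 0001
Step 2: G0=G3&G1=1&0=0 G1=NOT G2=NOT 0=1 G2=NOT G2=NOT 0=1 G3=G1&G2=0&0=0 -> 0110
State from step 2 equals state from step 0 -> cycle length 2

Answer: 2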